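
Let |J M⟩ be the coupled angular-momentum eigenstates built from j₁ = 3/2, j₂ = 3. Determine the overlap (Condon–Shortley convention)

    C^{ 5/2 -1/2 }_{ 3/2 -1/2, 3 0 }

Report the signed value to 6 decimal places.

j₁+j₂−J=2  J+j₁−j₂=1  J−j₁+j₂=4  j₁+j₂+J+1=8
(j₁±m₁, j₂±m₂, J±M) = (1,2,3,3,2,3)
P² = 216/35
sum k=1..2:
  [1] −1/4 = -1/4
  [2] +1/12 = 1/12
S = -1/6
C² = P²·S² = 6/35 ; C = -0.414039

−√(6/35) ≈ -0.414039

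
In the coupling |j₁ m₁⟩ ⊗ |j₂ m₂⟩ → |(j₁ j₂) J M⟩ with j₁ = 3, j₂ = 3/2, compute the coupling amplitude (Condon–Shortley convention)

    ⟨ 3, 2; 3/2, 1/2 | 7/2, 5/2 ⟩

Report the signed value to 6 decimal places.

√[8·1!5!2!/9! · 5!1!2!1!6!1!] = √(6400/7)
  +(−1)^0/∏(0,1,1,2,4,0)! = 1/48  (running 1/48)
  +(−1)^1/∏(1,0,0,1,5,1)! = -1/120  (running 1/80)
⟨..|..⟩ = √(6400/7)·(1/80) = +0.377964

+0.377964  (= +√(1/7))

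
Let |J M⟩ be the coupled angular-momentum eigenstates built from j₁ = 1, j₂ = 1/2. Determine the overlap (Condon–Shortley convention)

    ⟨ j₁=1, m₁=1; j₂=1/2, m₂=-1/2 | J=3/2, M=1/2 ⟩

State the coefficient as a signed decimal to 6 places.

+√(1/3) ≈ +0.577350

triangle: 0!*2!*1!/4! = 2/24
(j±m)!: 2!*0!*0!*1!*2!*1! = 4
prefactor² = (2J+1)*Δ*N² = 4/3
  k=0: +1/(0!*0!*0!*0!*2!*1!) = 1/2
Σ = 1/2  ⇒  CG² = 4/3*1/2² = 1/3
CG = +√(1/3) = +0.577350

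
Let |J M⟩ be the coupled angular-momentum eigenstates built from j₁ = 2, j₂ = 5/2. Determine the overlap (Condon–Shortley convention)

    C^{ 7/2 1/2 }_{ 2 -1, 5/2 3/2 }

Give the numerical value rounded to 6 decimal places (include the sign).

triangle: 1!×3!×4!/9! = 144/362880
(j±m)!: 1!×3!×4!×1!×4!×3! = 20736
prefactor² = (2J+1)×Δ×N² = 2304/35
  k=0: +1/(0!×1!×3!×4!×0!×0!) = 1/144
  k=1: −1/(1!×0!×2!×3!×1!×1!) = -1/12
Σ = -11/144  ⇒  CG² = 2304/35×(-11/144)² = 121/315
CG = −√(121/315) = -0.619780

−√(121/315) = -0.619780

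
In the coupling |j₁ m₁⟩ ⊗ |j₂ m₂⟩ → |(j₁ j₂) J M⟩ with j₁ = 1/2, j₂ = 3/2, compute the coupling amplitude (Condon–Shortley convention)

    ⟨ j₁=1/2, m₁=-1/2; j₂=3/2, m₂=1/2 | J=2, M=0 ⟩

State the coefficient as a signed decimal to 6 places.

+√(1/2) = +0.707107

j₁+j₂−J=0  J+j₁−j₂=1  J−j₁+j₂=3  j₁+j₂+J+1=5
(j₁±m₁, j₂±m₂, J±M) = (0,1,2,1,2,2)
P² = 2
sum k=0..0:
  [0] +1/2 = 1/2
S = 1/2
C² = P²·S² = 1/2 ; C = +0.707107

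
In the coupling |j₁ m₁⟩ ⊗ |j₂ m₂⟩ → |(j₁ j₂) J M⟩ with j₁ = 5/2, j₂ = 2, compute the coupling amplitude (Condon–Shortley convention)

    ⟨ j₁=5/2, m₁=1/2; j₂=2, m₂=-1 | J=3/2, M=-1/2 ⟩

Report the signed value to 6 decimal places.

-0.487950  (= −√(5/21))

triangle: 3!×2!×1!/7! = 12/5040
(j±m)!: 3!×2!×1!×3!×1!×2! = 144
prefactor² = (2J+1)×Δ×N² = 48/35
  k=0: +1/(0!×3!×2!×1!×0!×0!) = 1/12
  k=1: −1/(1!×2!×1!×0!×1!×1!) = -1/2
Σ = -5/12  ⇒  CG² = 48/35×(-5/12)² = 5/21
CG = −√(5/21) = -0.487950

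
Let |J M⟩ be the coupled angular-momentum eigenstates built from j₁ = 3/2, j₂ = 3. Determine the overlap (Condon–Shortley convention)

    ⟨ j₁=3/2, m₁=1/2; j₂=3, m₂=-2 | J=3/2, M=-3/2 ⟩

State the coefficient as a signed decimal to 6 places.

−√(2/7) = -0.534522

√[4·3!0!3!/7! · 2!1!1!5!0!3!] = √(288/7)
  +(−1)^1/∏(1,2,0,0,0,3)! = -1/12  (running -1/12)
⟨..|..⟩ = √(288/7)·(-1/12) = -0.534522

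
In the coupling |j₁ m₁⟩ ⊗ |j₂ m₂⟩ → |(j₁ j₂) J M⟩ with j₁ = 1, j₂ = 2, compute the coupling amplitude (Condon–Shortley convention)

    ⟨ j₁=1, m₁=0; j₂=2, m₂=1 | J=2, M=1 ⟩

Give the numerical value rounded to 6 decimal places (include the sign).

triangle: 1!×1!×3!/6! = 6/720
(j±m)!: 1!×1!×3!×1!×3!×1! = 36
prefactor² = (2J+1)×Δ×N² = 3/2
  k=0: +1/(0!×1!×1!×3!×0!×0!) = 1/6
  k=1: −1/(1!×0!×0!×2!×1!×1!) = -1/2
Σ = -1/3  ⇒  CG² = 3/2×(-1/3)² = 1/6
CG = −√(1/6) = -0.408248

-0.408248  (= −√(1/6))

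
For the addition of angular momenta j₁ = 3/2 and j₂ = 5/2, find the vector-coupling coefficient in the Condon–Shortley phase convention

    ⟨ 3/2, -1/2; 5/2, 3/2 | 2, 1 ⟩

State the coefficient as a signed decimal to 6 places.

j₁+j₂−J=2  J+j₁−j₂=1  J−j₁+j₂=3  j₁+j₂+J+1=7
(j₁±m₁, j₂±m₂, J±M) = (1,2,4,1,3,1)
P² = 24/7
sum k=1..2:
  [1] −1/6 = -1/6
  [2] +1/4 = 1/4
S = 1/12
C² = P²·S² = 1/42 ; C = +0.154303

+√(1/42) = +0.154303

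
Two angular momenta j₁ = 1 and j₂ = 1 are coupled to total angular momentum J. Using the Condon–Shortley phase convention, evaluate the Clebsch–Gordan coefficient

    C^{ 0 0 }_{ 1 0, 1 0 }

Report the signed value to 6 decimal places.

triangle: 2!·0!·0!/3! = 2/6
(j±m)!: 1!·1!·1!·1!·0!·0! = 1
prefactor² = (2J+1)·Δ·N² = 1/3
  k=1: −1/(1!·1!·0!·0!·0!·0!) = -1
Σ = -1  ⇒  CG² = 1/3·(-1)² = 1/3
CG = −√(1/3) = -0.577350

−√(1/3) ≈ -0.577350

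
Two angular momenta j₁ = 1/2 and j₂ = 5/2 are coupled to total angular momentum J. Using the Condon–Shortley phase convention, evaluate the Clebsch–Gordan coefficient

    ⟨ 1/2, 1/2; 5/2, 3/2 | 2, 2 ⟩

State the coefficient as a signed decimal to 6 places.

√[5·1!0!4!/6! · 1!0!4!1!4!0!] = √(96)
  +(−1)^0/∏(0,1,0,4,0,0)! = 1/24  (running 1/24)
⟨..|..⟩ = √(96)·(1/24) = +0.408248

+√(1/6) ≈ +0.408248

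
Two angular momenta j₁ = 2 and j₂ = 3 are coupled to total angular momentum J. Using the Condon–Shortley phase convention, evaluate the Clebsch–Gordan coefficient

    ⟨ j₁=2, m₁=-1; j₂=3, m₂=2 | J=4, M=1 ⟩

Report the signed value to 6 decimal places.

−√(7/20) = -0.591608

triangle: 1!*3!*5!/10! = 720/3628800
(j±m)!: 1!*3!*5!*1!*5!*3! = 518400
prefactor² = (2J+1)*Δ*N² = 6480/7
  k=0: +1/(0!*1!*3!*5!*0!*0!) = 1/720
  k=1: −1/(1!*0!*2!*4!*1!*1!) = -1/48
Σ = -7/360  ⇒  CG² = 6480/7*(-7/360)² = 7/20
CG = −√(7/20) = -0.591608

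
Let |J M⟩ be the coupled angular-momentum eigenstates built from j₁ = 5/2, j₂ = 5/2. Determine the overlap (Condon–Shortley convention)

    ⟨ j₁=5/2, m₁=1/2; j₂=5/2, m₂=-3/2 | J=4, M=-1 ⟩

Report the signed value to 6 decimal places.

+0.597614  (= +√(5/14))

triangle: 1!×4!×4!/10! = 576/3628800
(j±m)!: 3!×2!×1!×4!×3!×5! = 207360
prefactor² = (2J+1)×Δ×N² = 10368/35
  k=0: +1/(0!×1!×2!×1!×2!×3!) = 1/24
  k=1: −1/(1!×0!×1!×0!×3!×4!) = -1/144
Σ = 5/144  ⇒  CG² = 10368/35×5/144² = 5/14
CG = +√(5/14) = +0.597614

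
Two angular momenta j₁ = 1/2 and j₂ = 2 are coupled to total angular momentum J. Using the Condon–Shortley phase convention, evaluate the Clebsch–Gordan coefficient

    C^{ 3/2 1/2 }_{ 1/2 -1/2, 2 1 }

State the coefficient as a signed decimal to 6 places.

−√(3/5) = -0.774597

triangle: 1!×0!×3!/5! = 6/120
(j±m)!: 0!×1!×3!×1!×2!×1! = 12
prefactor² = (2J+1)×Δ×N² = 12/5
  k=1: −1/(1!×0!×0!×2!×0!×1!) = -1/2
Σ = -1/2  ⇒  CG² = 12/5×(-1/2)² = 3/5
CG = −√(3/5) = -0.774597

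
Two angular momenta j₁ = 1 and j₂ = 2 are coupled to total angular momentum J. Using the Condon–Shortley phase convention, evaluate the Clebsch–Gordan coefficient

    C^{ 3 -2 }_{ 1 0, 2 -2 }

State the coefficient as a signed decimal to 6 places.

√[7·0!2!4!/7! · 1!1!0!4!1!5!] = √(192)
  +(−1)^0/∏(0,0,1,0,1,4)! = 1/24  (running 1/24)
⟨..|..⟩ = √(192)·(1/24) = +0.577350

+0.577350  (= +√(1/3))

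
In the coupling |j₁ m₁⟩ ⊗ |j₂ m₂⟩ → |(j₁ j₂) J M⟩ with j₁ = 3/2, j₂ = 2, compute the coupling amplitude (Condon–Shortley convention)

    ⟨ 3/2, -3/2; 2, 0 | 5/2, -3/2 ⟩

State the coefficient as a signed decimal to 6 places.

j₁+j₂−J=1  J+j₁−j₂=2  J−j₁+j₂=3  j₁+j₂+J+1=7
(j₁±m₁, j₂±m₂, J±M) = (0,3,2,2,1,4)
P² = 288/35
sum k=1..1:
  [1] −1/4 = -1/4
S = -1/4
C² = P²·S² = 18/35 ; C = -0.717137

−√(18/35) ≈ -0.717137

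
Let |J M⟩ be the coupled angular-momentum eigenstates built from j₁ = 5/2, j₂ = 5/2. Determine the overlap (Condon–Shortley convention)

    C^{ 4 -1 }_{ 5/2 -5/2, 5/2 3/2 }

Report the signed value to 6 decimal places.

-0.377964  (= −√(1/7))

j₁+j₂−J=1  J+j₁−j₂=4  J−j₁+j₂=4  j₁+j₂+J+1=10
(j₁±m₁, j₂±m₂, J±M) = (0,5,4,1,3,5)
P² = 20736/7
sum k=1..1:
  [1] −1/144 = -1/144
S = -1/144
C² = P²·S² = 1/7 ; C = -0.377964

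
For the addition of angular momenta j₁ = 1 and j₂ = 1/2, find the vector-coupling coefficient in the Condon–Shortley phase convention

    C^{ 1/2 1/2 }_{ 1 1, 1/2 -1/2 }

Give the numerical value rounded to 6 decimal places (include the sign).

+0.816497

√[2·1!1!0!/3! · 2!0!0!1!1!0!] = √(2/3)
  +(−1)^0/∏(0,1,0,0,1,0)! = 1  (running 1)
⟨..|..⟩ = √(2/3)·(1) = +0.816497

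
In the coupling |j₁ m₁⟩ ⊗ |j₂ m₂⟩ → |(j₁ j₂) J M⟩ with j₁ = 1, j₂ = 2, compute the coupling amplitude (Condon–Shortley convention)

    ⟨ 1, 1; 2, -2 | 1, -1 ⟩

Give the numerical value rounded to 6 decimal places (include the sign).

+√(3/5) ≈ +0.774597

√[3·2!0!2!/5! · 2!0!0!4!0!2!] = √(48/5)
  +(−1)^0/∏(0,2,0,0,0,2)! = 1/4  (running 1/4)
⟨..|..⟩ = √(48/5)·(1/4) = +0.774597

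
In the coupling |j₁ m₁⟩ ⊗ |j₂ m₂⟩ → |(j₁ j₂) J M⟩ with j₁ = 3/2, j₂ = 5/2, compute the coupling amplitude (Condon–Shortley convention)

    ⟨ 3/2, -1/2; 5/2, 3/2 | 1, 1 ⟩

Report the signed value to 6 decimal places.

√[3·3!0!2!/6! · 1!2!4!1!2!0!] = √(24/5)
  +(−1)^2/∏(2,1,0,2,0,0)! = 1/4  (running 1/4)
⟨..|..⟩ = √(24/5)·(1/4) = +0.547723

+√(3/10) = +0.547723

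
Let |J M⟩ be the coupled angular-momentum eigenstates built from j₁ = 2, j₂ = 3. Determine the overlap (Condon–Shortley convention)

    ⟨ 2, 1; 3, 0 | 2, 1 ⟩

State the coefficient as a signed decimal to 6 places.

triangle: 3!·1!·3!/8! = 36/40320
(j±m)!: 3!·1!·3!·3!·3!·1! = 1296
prefactor² = (2J+1)·Δ·N² = 81/14
  k=0: +1/(0!·3!·1!·3!·0!·0!) = 1/36
  k=1: −1/(1!·2!·0!·2!·1!·1!) = -1/4
Σ = -2/9  ⇒  CG² = 81/14·(-2/9)² = 2/7
CG = −√(2/7) = -0.534522

-0.534522  (= −√(2/7))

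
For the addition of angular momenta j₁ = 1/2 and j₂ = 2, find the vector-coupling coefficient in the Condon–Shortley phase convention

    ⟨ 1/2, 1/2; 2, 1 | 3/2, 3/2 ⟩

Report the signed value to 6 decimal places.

+√(1/5) = +0.447214

√[4·1!0!3!/5! · 1!0!3!1!3!0!] = √(36/5)
  +(−1)^0/∏(0,1,0,3,0,0)! = 1/6  (running 1/6)
⟨..|..⟩ = √(36/5)·(1/6) = +0.447214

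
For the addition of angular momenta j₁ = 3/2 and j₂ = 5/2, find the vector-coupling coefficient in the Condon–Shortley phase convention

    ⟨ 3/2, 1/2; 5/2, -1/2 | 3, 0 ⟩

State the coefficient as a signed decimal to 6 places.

+√(1/5) = +0.447214

j₁+j₂−J=1  J+j₁−j₂=2  J−j₁+j₂=4  j₁+j₂+J+1=8
(j₁±m₁, j₂±m₂, J±M) = (2,1,2,3,3,3)
P² = 36/5
sum k=0..1:
  [0] +1/4 = 1/4
  [1] −1/12 = -1/12
S = 1/6
C² = P²·S² = 1/5 ; C = +0.447214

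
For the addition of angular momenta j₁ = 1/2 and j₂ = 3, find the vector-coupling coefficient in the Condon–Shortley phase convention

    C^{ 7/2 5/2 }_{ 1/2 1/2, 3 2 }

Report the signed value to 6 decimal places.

+0.925820  (= +√(6/7))

triangle: 0!×1!×6!/8! = 720/40320
(j±m)!: 1!×0!×5!×1!×6!×1! = 86400
prefactor² = (2J+1)×Δ×N² = 86400/7
  k=0: +1/(0!×0!×0!×5!×1!×1!) = 1/120
Σ = 1/120  ⇒  CG² = 86400/7×1/120² = 6/7
CG = +√(6/7) = +0.925820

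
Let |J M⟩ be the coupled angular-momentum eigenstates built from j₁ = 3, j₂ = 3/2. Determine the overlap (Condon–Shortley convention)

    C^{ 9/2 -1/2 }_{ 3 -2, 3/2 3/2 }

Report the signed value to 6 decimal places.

+0.218218  (= +√(1/21))

j₁+j₂−J=0  J+j₁−j₂=6  J−j₁+j₂=3  j₁+j₂+J+1=10
(j₁±m₁, j₂±m₂, J±M) = (1,5,3,0,4,5)
P² = 172800/7
sum k=0..0:
  [0] +1/720 = 1/720
S = 1/720
C² = P²·S² = 1/21 ; C = +0.218218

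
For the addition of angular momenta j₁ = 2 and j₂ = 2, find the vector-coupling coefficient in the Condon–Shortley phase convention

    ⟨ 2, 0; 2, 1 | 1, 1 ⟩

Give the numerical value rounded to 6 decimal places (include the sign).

+0.547723

√[3·3!1!1!/6! · 2!2!3!1!2!0!] = √(6/5)
  +(−1)^2/∏(2,1,0,1,1,0)! = 1/2  (running 1/2)
⟨..|..⟩ = √(6/5)·(1/2) = +0.547723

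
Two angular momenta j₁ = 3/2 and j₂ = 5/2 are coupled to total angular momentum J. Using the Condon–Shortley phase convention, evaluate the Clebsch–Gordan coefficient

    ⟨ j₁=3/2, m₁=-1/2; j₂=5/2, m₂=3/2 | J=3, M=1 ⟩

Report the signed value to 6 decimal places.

−√(49/120) = -0.639010

√[7·1!2!4!/8! · 1!2!4!1!4!2!] = √(96/5)
  +(−1)^0/∏(0,1,2,4,0,0)! = 1/48  (running 1/48)
  +(−1)^1/∏(1,0,1,3,1,1)! = -1/6  (running -7/48)
⟨..|..⟩ = √(96/5)·(-7/48) = -0.639010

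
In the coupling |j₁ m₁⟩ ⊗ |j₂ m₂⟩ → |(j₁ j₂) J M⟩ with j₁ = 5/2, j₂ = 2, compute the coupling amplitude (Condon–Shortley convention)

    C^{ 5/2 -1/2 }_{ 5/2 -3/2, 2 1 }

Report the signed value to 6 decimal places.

+√(6/35) ≈ +0.414039

j₁+j₂−J=2  J+j₁−j₂=3  J−j₁+j₂=2  j₁+j₂+J+1=8
(j₁±m₁, j₂±m₂, J±M) = (1,4,3,1,2,3)
P² = 216/35
sum k=1..2:
  [1] −1/12 = -1/12
  [2] +1/4 = 1/4
S = 1/6
C² = P²·S² = 6/35 ; C = +0.414039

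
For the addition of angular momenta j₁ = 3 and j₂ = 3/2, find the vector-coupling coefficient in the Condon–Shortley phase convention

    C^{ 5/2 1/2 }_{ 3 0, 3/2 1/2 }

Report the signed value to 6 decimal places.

−√(6/35) = -0.414039

√[6·2!4!1!/8! · 3!3!2!1!3!2!] = √(216/35)
  +(−1)^1/∏(1,1,2,1,2,0)! = -1/4  (running -1/4)
  +(−1)^2/∏(2,0,1,0,3,1)! = 1/12  (running -1/6)
⟨..|..⟩ = √(216/35)·(-1/6) = -0.414039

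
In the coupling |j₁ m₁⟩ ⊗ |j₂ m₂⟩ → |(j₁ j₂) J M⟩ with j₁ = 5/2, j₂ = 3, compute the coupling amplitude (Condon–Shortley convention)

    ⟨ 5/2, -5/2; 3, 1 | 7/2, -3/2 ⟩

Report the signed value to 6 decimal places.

+0.617213  (= +√(8/21))

√[8·2!3!4!/10! · 0!5!4!2!2!5!] = √(6144/7)
  +(−1)^2/∏(2,0,3,2,0,2)! = 1/48  (running 1/48)
⟨..|..⟩ = √(6144/7)·(1/48) = +0.617213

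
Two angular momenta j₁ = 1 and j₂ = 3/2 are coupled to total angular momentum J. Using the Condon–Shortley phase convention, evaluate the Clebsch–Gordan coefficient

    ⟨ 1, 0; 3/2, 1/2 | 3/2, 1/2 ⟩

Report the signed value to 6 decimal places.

triangle: 1!×1!×2!/5! = 2/120
(j±m)!: 1!×1!×2!×1!×2!×1! = 4
prefactor² = (2J+1)×Δ×N² = 4/15
  k=0: +1/(0!×1!×1!×2!×0!×0!) = 1/2
  k=1: −1/(1!×0!×0!×1!×1!×1!) = -1
Σ = -1/2  ⇒  CG² = 4/15×(-1/2)² = 1/15
CG = −√(1/15) = -0.258199

−√(1/15) ≈ -0.258199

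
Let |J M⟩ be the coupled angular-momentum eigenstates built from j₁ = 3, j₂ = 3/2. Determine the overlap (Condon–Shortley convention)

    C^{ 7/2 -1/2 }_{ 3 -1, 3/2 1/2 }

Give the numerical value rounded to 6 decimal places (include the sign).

−√(2/7) = -0.534522

j₁+j₂−J=1  J+j₁−j₂=5  J−j₁+j₂=2  j₁+j₂+J+1=9
(j₁±m₁, j₂±m₂, J±M) = (2,4,2,1,3,4)
P² = 512/7
sum k=0..1:
  [0] +1/48 = 1/48
  [1] −1/12 = -1/12
S = -1/16
C² = P²·S² = 2/7 ; C = -0.534522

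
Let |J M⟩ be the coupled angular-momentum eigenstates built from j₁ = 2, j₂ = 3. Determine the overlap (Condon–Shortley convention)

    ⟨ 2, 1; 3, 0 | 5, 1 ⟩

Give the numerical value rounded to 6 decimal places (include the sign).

√[11·0!4!6!/11! · 3!1!3!3!6!4!] = √(124416/7)
  +(−1)^0/∏(0,0,1,3,3,3)! = 1/216  (running 1/216)
⟨..|..⟩ = √(124416/7)·(1/216) = +0.617213

+0.617213  (= +√(8/21))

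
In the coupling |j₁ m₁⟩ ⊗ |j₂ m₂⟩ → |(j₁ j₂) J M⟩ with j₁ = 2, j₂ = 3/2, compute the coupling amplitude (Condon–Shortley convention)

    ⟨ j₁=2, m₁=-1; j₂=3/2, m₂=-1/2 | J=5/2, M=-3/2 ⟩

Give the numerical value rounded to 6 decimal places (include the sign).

triangle: 1!×3!×2!/7! = 12/5040
(j±m)!: 1!×3!×1!×2!×1!×4! = 288
prefactor² = (2J+1)×Δ×N² = 144/35
  k=0: +1/(0!×1!×3!×1!×0!×1!) = 1/6
  k=1: −1/(1!×0!×2!×0!×1!×2!) = -1/4
Σ = -1/12  ⇒  CG² = 144/35×(-1/12)² = 1/35
CG = −√(1/35) = -0.169031

−√(1/35) = -0.169031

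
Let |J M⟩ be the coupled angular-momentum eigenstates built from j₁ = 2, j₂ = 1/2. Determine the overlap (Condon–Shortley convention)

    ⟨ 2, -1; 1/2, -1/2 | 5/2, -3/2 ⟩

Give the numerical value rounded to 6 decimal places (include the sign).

j₁+j₂−J=0  J+j₁−j₂=4  J−j₁+j₂=1  j₁+j₂+J+1=6
(j₁±m₁, j₂±m₂, J±M) = (1,3,0,1,1,4)
P² = 144/5
sum k=0..0:
  [0] +1/6 = 1/6
S = 1/6
C² = P²·S² = 4/5 ; C = +0.894427

+√(4/5) ≈ +0.894427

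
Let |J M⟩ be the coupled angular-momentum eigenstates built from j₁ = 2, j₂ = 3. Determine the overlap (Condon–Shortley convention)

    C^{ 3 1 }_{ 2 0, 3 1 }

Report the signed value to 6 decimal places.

j₁+j₂−J=2  J+j₁−j₂=2  J−j₁+j₂=4  j₁+j₂+J+1=9
(j₁±m₁, j₂±m₂, J±M) = (2,2,4,2,4,2)
P² = 256/15
sum k=0..2:
  [0] +1/96 = 1/96
  [1] −1/6 = -1/6
  [2] +1/16 = 1/16
S = -3/32
C² = P²·S² = 3/20 ; C = -0.387298

−√(3/20) ≈ -0.387298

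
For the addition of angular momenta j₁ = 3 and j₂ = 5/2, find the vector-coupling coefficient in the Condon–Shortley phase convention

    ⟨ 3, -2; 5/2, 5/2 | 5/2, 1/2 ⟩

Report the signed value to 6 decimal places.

triangle: 3!*3!*2!/9! = 72/362880
(j±m)!: 1!*5!*5!*0!*3!*2! = 172800
prefactor² = (2J+1)*Δ*N² = 1440/7
  k=3: −1/(3!*0!*2!*2!*1!*0!) = -1/24
Σ = -1/24  ⇒  CG² = 1440/7*(-1/24)² = 5/14
CG = −√(5/14) = -0.597614

−√(5/14) ≈ -0.597614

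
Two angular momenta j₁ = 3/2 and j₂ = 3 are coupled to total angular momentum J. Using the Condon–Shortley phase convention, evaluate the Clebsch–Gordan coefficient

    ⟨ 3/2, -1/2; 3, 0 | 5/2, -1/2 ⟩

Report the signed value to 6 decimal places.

-0.414039  (= −√(6/35))

√[6·2!1!4!/8! · 1!2!3!3!2!3!] = √(216/35)
  +(−1)^1/∏(1,1,1,2,0,2)! = -1/4  (running -1/4)
  +(−1)^2/∏(2,0,0,1,1,3)! = 1/12  (running -1/6)
⟨..|..⟩ = √(216/35)·(-1/6) = -0.414039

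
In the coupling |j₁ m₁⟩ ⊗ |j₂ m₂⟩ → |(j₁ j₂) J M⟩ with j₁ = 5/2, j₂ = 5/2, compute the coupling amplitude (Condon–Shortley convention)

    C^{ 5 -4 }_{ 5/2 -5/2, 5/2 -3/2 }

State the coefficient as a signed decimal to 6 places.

√[11·0!5!5!/11! · 0!5!1!4!1!9!] = √(4147200)
  +(−1)^0/∏(0,0,5,1,0,4)! = 1/2880  (running 1/2880)
⟨..|..⟩ = √(4147200)·(1/2880) = +0.707107

+0.707107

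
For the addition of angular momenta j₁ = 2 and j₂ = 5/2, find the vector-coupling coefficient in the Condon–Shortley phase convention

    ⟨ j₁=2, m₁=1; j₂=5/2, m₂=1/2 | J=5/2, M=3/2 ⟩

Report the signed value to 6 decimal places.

-0.414039

triangle: 2!·2!·3!/8! = 24/40320
(j±m)!: 3!·1!·3!·2!·4!·1! = 1728
prefactor² = (2J+1)·Δ·N² = 216/35
  k=0: +1/(0!·2!·1!·3!·1!·0!) = 1/12
  k=1: −1/(1!·1!·0!·2!·2!·1!) = -1/4
Σ = -1/6  ⇒  CG² = 216/35·(-1/6)² = 6/35
CG = −√(6/35) = -0.414039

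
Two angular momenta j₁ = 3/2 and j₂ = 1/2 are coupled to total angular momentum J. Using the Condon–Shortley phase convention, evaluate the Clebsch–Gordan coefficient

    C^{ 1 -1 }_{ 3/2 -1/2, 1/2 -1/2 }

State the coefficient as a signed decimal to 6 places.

+√(1/4) = +0.500000

√[3·1!2!0!/4! · 1!2!0!1!0!2!] = √(1)
  +(−1)^0/∏(0,1,2,0,0,0)! = 1/2  (running 1/2)
⟨..|..⟩ = √(1)·(1/2) = +0.500000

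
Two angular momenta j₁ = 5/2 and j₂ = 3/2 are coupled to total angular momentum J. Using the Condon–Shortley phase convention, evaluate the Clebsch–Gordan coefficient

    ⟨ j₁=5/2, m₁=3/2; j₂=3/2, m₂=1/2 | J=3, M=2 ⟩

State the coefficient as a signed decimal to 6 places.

triangle: 1!·4!·2!/8! = 48/40320
(j±m)!: 4!·1!·2!·1!·5!·1! = 5760
prefactor² = (2J+1)·Δ·N² = 48
  k=0: +1/(0!·1!·1!·2!·3!·0!) = 1/12
  k=1: −1/(1!·0!·0!·1!·4!·1!) = -1/24
Σ = 1/24  ⇒  CG² = 48·1/24² = 1/12
CG = +√(1/12) = +0.288675

+0.288675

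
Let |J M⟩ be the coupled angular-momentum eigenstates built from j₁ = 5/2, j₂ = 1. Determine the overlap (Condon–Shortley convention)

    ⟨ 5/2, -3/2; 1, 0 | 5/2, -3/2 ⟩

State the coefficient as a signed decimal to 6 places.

triangle: 1!*4!*1!/7! = 24/5040
(j±m)!: 1!*4!*1!*1!*1!*4! = 576
prefactor² = (2J+1)*Δ*N² = 576/35
  k=0: +1/(0!*1!*4!*1!*0!*0!) = 1/24
  k=1: −1/(1!*0!*3!*0!*1!*1!) = -1/6
Σ = -1/8  ⇒  CG² = 576/35*(-1/8)² = 9/35
CG = −√(9/35) = -0.507093

-0.507093  (= −√(9/35))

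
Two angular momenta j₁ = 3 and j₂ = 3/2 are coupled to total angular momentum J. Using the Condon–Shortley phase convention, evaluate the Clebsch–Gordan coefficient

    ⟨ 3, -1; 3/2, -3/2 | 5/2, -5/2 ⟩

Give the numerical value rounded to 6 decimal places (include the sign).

+0.327327

j₁+j₂−J=2  J+j₁−j₂=4  J−j₁+j₂=1  j₁+j₂+J+1=8
(j₁±m₁, j₂±m₂, J±M) = (2,4,0,3,0,5)
P² = 1728/7
sum k=0..0:
  [0] +1/48 = 1/48
S = 1/48
C² = P²·S² = 3/28 ; C = +0.327327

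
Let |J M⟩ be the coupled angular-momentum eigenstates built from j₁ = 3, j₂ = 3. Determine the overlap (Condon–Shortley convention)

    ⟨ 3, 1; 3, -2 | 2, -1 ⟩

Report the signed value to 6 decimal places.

-0.422577

j₁+j₂−J=4  J+j₁−j₂=2  J−j₁+j₂=2  j₁+j₂+J+1=9
(j₁±m₁, j₂±m₂, J±M) = (4,2,1,5,1,3)
P² = 320/7
sum k=0..1:
  [0] +1/48 = 1/48
  [1] −1/12 = -1/12
S = -1/16
C² = P²·S² = 5/28 ; C = -0.422577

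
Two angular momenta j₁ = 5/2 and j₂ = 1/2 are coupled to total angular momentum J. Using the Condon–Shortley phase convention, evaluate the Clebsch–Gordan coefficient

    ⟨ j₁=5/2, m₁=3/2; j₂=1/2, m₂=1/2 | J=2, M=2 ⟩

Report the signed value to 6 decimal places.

j₁+j₂−J=1  J+j₁−j₂=4  J−j₁+j₂=0  j₁+j₂+J+1=6
(j₁±m₁, j₂±m₂, J±M) = (4,1,1,0,4,0)
P² = 96
sum k=1..1:
  [1] −1/24 = -1/24
S = -1/24
C² = P²·S² = 1/6 ; C = -0.408248

-0.408248  (= −√(1/6))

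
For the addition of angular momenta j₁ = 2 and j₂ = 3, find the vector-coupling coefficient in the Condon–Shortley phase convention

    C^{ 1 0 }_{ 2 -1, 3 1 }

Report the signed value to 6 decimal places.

−√(8/35) ≈ -0.478091

triangle: 4!×0!×2!/7! = 48/5040
(j±m)!: 1!×3!×4!×2!×1!×1! = 288
prefactor² = (2J+1)×Δ×N² = 288/35
  k=3: −1/(3!×1!×0!×1!×0!×1!) = -1/6
Σ = -1/6  ⇒  CG² = 288/35×(-1/6)² = 8/35
CG = −√(8/35) = -0.478091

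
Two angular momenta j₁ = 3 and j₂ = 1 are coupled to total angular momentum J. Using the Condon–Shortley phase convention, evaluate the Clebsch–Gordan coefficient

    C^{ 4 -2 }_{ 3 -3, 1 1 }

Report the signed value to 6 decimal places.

+√(1/28) = +0.188982

√[9·0!6!2!/9! · 0!6!2!0!2!6!] = √(518400/7)
  +(−1)^0/∏(0,0,6,2,0,0)! = 1/1440  (running 1/1440)
⟨..|..⟩ = √(518400/7)·(1/1440) = +0.188982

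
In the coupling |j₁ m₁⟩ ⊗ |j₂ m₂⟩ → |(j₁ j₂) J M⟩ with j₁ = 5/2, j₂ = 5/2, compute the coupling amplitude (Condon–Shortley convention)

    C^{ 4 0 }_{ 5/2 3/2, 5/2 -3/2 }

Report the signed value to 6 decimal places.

+√(9/28) = +0.566947

√[9·1!4!4!/10! · 4!1!1!4!4!4!] = √(82944/175)
  +(−1)^0/∏(0,1,1,1,3,3)! = 1/36  (running 1/36)
  +(−1)^1/∏(1,0,0,0,4,4)! = -1/576  (running 5/192)
⟨..|..⟩ = √(82944/175)·(5/192) = +0.566947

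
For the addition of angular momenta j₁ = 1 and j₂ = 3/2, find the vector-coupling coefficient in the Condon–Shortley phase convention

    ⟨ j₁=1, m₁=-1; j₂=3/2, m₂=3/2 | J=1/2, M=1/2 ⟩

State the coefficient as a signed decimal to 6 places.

√[2·2!0!1!/4! · 0!2!3!0!1!0!] = √(2)
  +(−1)^2/∏(2,0,0,1,0,0)! = 1/2  (running 1/2)
⟨..|..⟩ = √(2)·(1/2) = +0.707107

+0.707107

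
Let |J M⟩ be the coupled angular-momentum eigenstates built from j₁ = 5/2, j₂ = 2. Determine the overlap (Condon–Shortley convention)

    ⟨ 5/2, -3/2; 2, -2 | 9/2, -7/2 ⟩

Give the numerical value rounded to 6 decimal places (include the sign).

+0.745356

√[10·0!5!4!/10! · 1!4!0!4!1!8!] = √(184320)
  +(−1)^0/∏(0,0,4,0,1,4)! = 1/576  (running 1/576)
⟨..|..⟩ = √(184320)·(1/576) = +0.745356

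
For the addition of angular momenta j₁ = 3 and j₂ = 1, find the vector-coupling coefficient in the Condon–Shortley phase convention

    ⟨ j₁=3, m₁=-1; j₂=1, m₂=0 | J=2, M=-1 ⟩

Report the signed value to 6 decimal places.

-0.617213  (= −√(8/21))

j₁+j₂−J=2  J+j₁−j₂=4  J−j₁+j₂=0  j₁+j₂+J+1=7
(j₁±m₁, j₂±m₂, J±M) = (2,4,1,1,1,3)
P² = 96/7
sum k=1..1:
  [1] −1/6 = -1/6
S = -1/6
C² = P²·S² = 8/21 ; C = -0.617213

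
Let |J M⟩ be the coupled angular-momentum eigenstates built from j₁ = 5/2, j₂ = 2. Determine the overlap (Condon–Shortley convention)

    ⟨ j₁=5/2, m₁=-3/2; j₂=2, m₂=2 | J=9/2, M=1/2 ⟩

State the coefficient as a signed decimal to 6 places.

j₁+j₂−J=0  J+j₁−j₂=5  J−j₁+j₂=4  j₁+j₂+J+1=10
(j₁±m₁, j₂±m₂, J±M) = (1,4,4,0,5,4)
P² = 92160/7
sum k=0..0:
  [0] +1/576 = 1/576
S = 1/576
C² = P²·S² = 5/126 ; C = +0.199205

+√(5/126) = +0.199205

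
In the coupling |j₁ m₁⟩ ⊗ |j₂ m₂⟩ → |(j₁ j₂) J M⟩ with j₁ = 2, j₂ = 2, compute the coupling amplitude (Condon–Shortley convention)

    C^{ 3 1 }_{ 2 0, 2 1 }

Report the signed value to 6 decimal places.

j₁+j₂−J=1  J+j₁−j₂=3  J−j₁+j₂=3  j₁+j₂+J+1=8
(j₁±m₁, j₂±m₂, J±M) = (2,2,3,1,4,2)
P² = 36/5
sum k=0..1:
  [0] +1/12 = 1/12
  [1] −1/4 = -1/4
S = -1/6
C² = P²·S² = 1/5 ; C = -0.447214

−√(1/5) ≈ -0.447214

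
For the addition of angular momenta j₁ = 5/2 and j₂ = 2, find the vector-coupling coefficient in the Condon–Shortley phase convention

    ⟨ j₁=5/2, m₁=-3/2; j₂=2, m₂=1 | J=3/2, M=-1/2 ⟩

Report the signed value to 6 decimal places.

+0.138013  (= +√(2/105))

triangle: 3!*2!*1!/7! = 12/5040
(j±m)!: 1!*4!*3!*1!*1!*2! = 288
prefactor² = (2J+1)*Δ*N² = 96/35
  k=2: +1/(2!*1!*2!*1!*0!*0!) = 1/4
  k=3: −1/(3!*0!*1!*0!*1!*1!) = -1/6
Σ = 1/12  ⇒  CG² = 96/35*1/12² = 2/105
CG = +√(2/105) = +0.138013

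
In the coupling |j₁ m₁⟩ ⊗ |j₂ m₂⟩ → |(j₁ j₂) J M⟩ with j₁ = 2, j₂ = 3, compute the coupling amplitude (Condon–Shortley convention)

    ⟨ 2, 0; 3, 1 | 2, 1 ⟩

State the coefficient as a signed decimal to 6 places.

+√(1/7) = +0.377964

triangle: 3!*1!*3!/8! = 36/40320
(j±m)!: 2!*2!*4!*2!*3!*1! = 1152
prefactor² = (2J+1)*Δ*N² = 36/7
  k=1: −1/(1!*2!*1!*3!*0!*0!) = -1/12
  k=2: +1/(2!*1!*0!*2!*1!*1!) = 1/4
Σ = 1/6  ⇒  CG² = 36/7*1/6² = 1/7
CG = +√(1/7) = +0.377964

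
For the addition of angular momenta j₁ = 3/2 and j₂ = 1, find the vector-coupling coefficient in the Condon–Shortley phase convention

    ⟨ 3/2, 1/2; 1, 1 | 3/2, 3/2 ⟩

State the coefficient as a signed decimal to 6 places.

√[4·1!2!1!/5! · 2!1!2!0!3!0!] = √(8/5)
  +(−1)^1/∏(1,0,0,1,2,0)! = -1/2  (running -1/2)
⟨..|..⟩ = √(8/5)·(-1/2) = -0.632456

−√(2/5) ≈ -0.632456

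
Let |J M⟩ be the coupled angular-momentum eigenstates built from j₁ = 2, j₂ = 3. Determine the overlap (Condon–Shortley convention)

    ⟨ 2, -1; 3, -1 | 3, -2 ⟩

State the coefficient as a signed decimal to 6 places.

triangle: 2!·2!·4!/9! = 96/362880
(j±m)!: 1!·3!·2!·4!·1!·5! = 34560
prefactor² = (2J+1)·Δ·N² = 64
  k=1: −1/(1!·1!·2!·1!·0!·3!) = -1/12
  k=2: +1/(2!·0!·1!·0!·1!·4!) = 1/48
Σ = -1/16  ⇒  CG² = 64·(-1/16)² = 1/4
CG = −√(1/4) = -0.500000

-0.500000  (= −√(1/4))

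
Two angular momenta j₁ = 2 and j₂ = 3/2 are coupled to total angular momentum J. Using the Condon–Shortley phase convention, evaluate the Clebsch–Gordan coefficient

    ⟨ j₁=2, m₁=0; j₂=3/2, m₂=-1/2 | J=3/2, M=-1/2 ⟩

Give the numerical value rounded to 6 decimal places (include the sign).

−√(1/5) ≈ -0.447214

triangle: 2!×2!×1!/6! = 4/720
(j±m)!: 2!×2!×1!×2!×1!×2! = 16
prefactor² = (2J+1)×Δ×N² = 16/45
  k=0: +1/(0!×2!×2!×1!×0!×0!) = 1/4
  k=1: −1/(1!×1!×1!×0!×1!×1!) = -1
Σ = -3/4  ⇒  CG² = 16/45×(-3/4)² = 1/5
CG = −√(1/5) = -0.447214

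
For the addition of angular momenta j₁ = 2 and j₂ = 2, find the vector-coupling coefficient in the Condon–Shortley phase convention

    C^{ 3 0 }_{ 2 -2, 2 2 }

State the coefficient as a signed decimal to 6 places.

j₁+j₂−J=1  J+j₁−j₂=3  J−j₁+j₂=3  j₁+j₂+J+1=8
(j₁±m₁, j₂±m₂, J±M) = (0,4,4,0,3,3)
P² = 648/5
sum k=1..1:
  [1] −1/36 = -1/36
S = -1/36
C² = P²·S² = 1/10 ; C = -0.316228

-0.316228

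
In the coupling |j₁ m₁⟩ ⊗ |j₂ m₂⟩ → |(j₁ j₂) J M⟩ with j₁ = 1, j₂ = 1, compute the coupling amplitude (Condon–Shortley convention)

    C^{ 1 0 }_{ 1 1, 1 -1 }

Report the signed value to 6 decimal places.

+√(1/2) = +0.707107

√[3·1!1!1!/4! · 2!0!0!2!1!1!] = √(1/2)
  +(−1)^0/∏(0,1,0,0,1,1)! = 1  (running 1)
⟨..|..⟩ = √(1/2)·(1) = +0.707107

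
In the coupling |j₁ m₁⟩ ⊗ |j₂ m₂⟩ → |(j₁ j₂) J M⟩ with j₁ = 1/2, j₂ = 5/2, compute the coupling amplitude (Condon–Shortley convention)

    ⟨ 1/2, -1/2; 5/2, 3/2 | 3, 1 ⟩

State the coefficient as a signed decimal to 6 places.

+0.577350  (= +√(1/3))

triangle: 0!*1!*5!/7! = 120/5040
(j±m)!: 0!*1!*4!*1!*4!*2! = 1152
prefactor² = (2J+1)*Δ*N² = 192
  k=0: +1/(0!*0!*1!*4!*0!*1!) = 1/24
Σ = 1/24  ⇒  CG² = 192*1/24² = 1/3
CG = +√(1/3) = +0.577350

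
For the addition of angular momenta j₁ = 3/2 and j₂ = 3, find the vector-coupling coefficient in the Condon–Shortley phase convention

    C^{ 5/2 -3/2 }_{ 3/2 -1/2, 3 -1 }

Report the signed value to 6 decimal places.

-0.591608  (= −√(7/20))

√[6·2!1!4!/8! · 1!2!2!4!1!4!] = √(576/35)
  +(−1)^1/∏(1,1,1,1,0,3)! = -1/6  (running -1/6)
  +(−1)^2/∏(2,0,0,0,1,4)! = 1/48  (running -7/48)
⟨..|..⟩ = √(576/35)·(-7/48) = -0.591608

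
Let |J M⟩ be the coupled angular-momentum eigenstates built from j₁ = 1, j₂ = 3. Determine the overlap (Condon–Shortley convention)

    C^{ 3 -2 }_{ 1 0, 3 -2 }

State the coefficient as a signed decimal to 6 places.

+0.577350

√[7·1!1!5!/8! · 1!1!1!5!1!5!] = √(300)
  +(−1)^0/∏(0,1,1,1,0,4)! = 1/24  (running 1/24)
  +(−1)^1/∏(1,0,0,0,1,5)! = -1/120  (running 1/30)
⟨..|..⟩ = √(300)·(1/30) = +0.577350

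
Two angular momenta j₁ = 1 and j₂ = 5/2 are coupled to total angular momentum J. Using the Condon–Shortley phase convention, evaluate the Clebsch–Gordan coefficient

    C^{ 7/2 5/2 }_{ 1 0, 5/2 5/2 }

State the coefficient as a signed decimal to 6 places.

triangle: 0!·2!·5!/8! = 240/40320
(j±m)!: 1!·1!·5!·0!·6!·1! = 86400
prefactor² = (2J+1)·Δ·N² = 28800/7
  k=0: +1/(0!·0!·1!·5!·1!·0!) = 1/120
Σ = 1/120  ⇒  CG² = 28800/7·1/120² = 2/7
CG = +√(2/7) = +0.534522

+0.534522  (= +√(2/7))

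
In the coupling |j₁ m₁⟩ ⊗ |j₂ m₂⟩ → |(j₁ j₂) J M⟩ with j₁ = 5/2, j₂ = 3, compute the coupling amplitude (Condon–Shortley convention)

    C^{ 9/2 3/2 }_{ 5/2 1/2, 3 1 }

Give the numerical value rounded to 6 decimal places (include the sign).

√[10·1!4!5!/11! · 3!2!4!2!6!3!] = √(138240/77)
  +(−1)^0/∏(0,1,2,4,2,1)! = 1/96  (running 1/96)
  +(−1)^1/∏(1,0,1,3,3,2)! = -1/72  (running -1/288)
⟨..|..⟩ = √(138240/77)·(-1/288) = -0.147122

-0.147122  (= −√(5/231))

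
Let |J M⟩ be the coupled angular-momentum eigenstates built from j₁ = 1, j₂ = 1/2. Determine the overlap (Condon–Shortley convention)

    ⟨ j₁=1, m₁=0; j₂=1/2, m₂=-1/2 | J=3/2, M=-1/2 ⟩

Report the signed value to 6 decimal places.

+√(2/3) = +0.816497

triangle: 0!·2!·1!/4! = 2/24
(j±m)!: 1!·1!·0!·1!·1!·2! = 2
prefactor² = (2J+1)·Δ·N² = 2/3
  k=0: +1/(0!·0!·1!·0!·1!·1!) = 1
Σ = 1  ⇒  CG² = 2/3·1² = 2/3
CG = +√(2/3) = +0.816497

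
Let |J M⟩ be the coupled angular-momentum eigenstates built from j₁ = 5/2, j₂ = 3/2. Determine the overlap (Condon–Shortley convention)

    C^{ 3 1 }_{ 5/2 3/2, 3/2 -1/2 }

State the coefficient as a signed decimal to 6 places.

+0.639010

triangle: 1!×4!×2!/8! = 48/40320
(j±m)!: 4!×1!×1!×2!×4!×2! = 2304
prefactor² = (2J+1)×Δ×N² = 96/5
  k=0: +1/(0!×1!×1!×1!×3!×1!) = 1/6
  k=1: −1/(1!×0!×0!×0!×4!×2!) = -1/48
Σ = 7/48  ⇒  CG² = 96/5×7/48² = 49/120
CG = +√(49/120) = +0.639010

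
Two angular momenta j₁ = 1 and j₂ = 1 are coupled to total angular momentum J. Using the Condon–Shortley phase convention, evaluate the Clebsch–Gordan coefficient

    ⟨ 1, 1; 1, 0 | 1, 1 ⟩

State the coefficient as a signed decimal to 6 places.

√[3·1!1!1!/4! · 2!0!1!1!2!0!] = √(1/2)
  +(−1)^0/∏(0,1,0,1,1,0)! = 1  (running 1)
⟨..|..⟩ = √(1/2)·(1) = +0.707107

+√(1/2) = +0.707107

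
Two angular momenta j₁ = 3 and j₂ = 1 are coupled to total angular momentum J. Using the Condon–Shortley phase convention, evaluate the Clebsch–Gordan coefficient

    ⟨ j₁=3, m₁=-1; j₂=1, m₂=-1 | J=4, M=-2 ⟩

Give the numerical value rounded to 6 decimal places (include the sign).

triangle: 0!·6!·2!/9! = 1440/362880
(j±m)!: 2!·4!·0!·2!·2!·6! = 138240
prefactor² = (2J+1)·Δ·N² = 34560/7
  k=0: +1/(0!·0!·4!·0!·2!·2!) = 1/96
Σ = 1/96  ⇒  CG² = 34560/7·1/96² = 15/28
CG = +√(15/28) = +0.731925

+0.731925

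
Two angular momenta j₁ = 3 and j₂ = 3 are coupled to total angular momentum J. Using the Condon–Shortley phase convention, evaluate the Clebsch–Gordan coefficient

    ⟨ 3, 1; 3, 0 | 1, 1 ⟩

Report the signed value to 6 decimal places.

+0.462910  (= +√(3/14))

j₁+j₂−J=5  J+j₁−j₂=1  J−j₁+j₂=1  j₁+j₂+J+1=8
(j₁±m₁, j₂±m₂, J±M) = (4,2,3,3,2,0)
P² = 216/7
sum k=2..2:
  [2] +1/12 = 1/12
S = 1/12
C² = P²·S² = 3/14 ; C = +0.462910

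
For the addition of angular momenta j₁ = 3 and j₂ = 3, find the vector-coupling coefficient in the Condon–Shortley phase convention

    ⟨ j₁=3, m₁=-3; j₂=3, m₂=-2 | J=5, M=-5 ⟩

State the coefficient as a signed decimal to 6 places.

√[11·1!5!5!/12! · 0!6!1!5!0!10!] = √(103680000)
  +(−1)^1/∏(1,0,5,0,0,5)! = -1/14400  (running -1/14400)
⟨..|..⟩ = √(103680000)·(-1/14400) = -0.707107

-0.707107  (= −√(1/2))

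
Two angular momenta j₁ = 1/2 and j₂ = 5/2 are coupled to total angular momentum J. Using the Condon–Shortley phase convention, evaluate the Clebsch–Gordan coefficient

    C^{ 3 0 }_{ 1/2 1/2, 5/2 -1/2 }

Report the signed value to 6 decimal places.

+0.707107

triangle: 0!×1!×5!/7! = 120/5040
(j±m)!: 1!×0!×2!×3!×3!×3! = 432
prefactor² = (2J+1)×Δ×N² = 72
  k=0: +1/(0!×0!×0!×2!×1!×3!) = 1/12
Σ = 1/12  ⇒  CG² = 72×1/12² = 1/2
CG = +√(1/2) = +0.707107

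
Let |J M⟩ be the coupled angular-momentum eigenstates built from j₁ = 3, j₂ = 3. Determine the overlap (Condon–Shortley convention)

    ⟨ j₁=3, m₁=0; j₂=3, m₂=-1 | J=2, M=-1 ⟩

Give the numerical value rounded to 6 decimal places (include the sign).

+0.154303

j₁+j₂−J=4  J+j₁−j₂=2  J−j₁+j₂=2  j₁+j₂+J+1=9
(j₁±m₁, j₂±m₂, J±M) = (3,3,2,4,1,3)
P² = 96/7
sum k=1..2:
  [1] −1/12 = -1/12
  [2] +1/8 = 1/8
S = 1/24
C² = P²·S² = 1/42 ; C = +0.154303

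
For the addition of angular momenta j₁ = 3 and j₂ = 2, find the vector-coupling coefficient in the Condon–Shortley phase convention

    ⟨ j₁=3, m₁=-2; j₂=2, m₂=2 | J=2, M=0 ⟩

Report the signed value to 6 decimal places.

√[5·3!3!1!/8! · 1!5!4!0!2!2!] = √(360/7)
  +(−1)^3/∏(3,0,2,1,1,0)! = -1/12  (running -1/12)
⟨..|..⟩ = √(360/7)·(-1/12) = -0.597614

−√(5/14) ≈ -0.597614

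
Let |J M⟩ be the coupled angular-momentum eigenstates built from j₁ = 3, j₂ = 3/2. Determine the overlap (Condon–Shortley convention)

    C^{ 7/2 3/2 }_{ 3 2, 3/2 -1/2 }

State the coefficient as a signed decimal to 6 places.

triangle: 1!×5!×2!/9! = 240/362880
(j±m)!: 5!×1!×1!×2!×5!×2! = 57600
prefactor² = (2J+1)×Δ×N² = 6400/21
  k=0: +1/(0!×1!×1!×1!×4!×1!) = 1/24
  k=1: −1/(1!×0!×0!×0!×5!×2!) = -1/240
Σ = 3/80  ⇒  CG² = 6400/21×3/80² = 3/7
CG = +√(3/7) = +0.654654

+√(3/7) ≈ +0.654654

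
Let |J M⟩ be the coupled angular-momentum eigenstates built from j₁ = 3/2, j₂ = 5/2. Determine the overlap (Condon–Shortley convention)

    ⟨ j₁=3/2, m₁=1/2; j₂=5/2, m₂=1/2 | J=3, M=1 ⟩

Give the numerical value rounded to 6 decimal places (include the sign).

j₁+j₂−J=1  J+j₁−j₂=2  J−j₁+j₂=4  j₁+j₂+J+1=8
(j₁±m₁, j₂±m₂, J±M) = (2,1,3,2,4,2)
P² = 48/5
sum k=0..1:
  [0] +1/6 = 1/6
  [1] −1/8 = -1/8
S = 1/24
C² = P²·S² = 1/60 ; C = +0.129099

+√(1/60) ≈ +0.129099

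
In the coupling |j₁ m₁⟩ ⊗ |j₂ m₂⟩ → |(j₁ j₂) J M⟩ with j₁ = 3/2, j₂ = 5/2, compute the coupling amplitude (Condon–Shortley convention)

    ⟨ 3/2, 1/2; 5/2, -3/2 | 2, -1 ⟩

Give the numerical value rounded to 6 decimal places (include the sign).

√[5·2!1!3!/7! · 2!1!1!4!1!3!] = √(24/7)
  +(−1)^0/∏(0,2,1,1,0,2)! = 1/4  (running 1/4)
  +(−1)^1/∏(1,1,0,0,1,3)! = -1/6  (running 1/12)
⟨..|..⟩ = √(24/7)·(1/12) = +0.154303

+√(1/42) = +0.154303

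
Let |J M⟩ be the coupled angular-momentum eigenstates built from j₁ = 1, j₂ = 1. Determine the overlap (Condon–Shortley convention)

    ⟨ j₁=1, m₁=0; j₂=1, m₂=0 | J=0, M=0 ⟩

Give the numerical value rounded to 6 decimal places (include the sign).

j₁+j₂−J=2  J+j₁−j₂=0  J−j₁+j₂=0  j₁+j₂+J+1=3
(j₁±m₁, j₂±m₂, J±M) = (1,1,1,1,0,0)
P² = 1/3
sum k=1..1:
  [1] −1/1 = -1
S = -1
C² = P²·S² = 1/3 ; C = -0.577350

−√(1/3) ≈ -0.577350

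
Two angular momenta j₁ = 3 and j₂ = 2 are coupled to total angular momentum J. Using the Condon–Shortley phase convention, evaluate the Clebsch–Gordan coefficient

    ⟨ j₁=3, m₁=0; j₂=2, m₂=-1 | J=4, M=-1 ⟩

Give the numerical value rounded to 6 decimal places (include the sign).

+0.462910  (= +√(3/14))

triangle: 1!·5!·3!/10! = 720/3628800
(j±m)!: 3!·3!·1!·3!·3!·5! = 155520
prefactor² = (2J+1)·Δ·N² = 1944/7
  k=0: +1/(0!·1!·3!·1!·2!·2!) = 1/24
  k=1: −1/(1!·0!·2!·0!·3!·3!) = -1/72
Σ = 1/36  ⇒  CG² = 1944/7·1/36² = 3/14
CG = +√(3/14) = +0.462910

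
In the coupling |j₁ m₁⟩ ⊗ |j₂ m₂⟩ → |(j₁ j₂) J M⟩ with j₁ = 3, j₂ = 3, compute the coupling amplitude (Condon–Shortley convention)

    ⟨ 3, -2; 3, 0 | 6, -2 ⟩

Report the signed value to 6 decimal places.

triangle: 0!×6!×6!/13! = 518400/6227020800
(j±m)!: 1!×5!×3!×3!×4!×8! = 4180377600
prefactor² = (2J+1)×Δ×N² = 49766400/11
  k=0: +1/(0!×0!×5!×3!×1!×3!) = 1/4320
Σ = 1/4320  ⇒  CG² = 49766400/11×1/4320² = 8/33
CG = +√(8/33) = +0.492366

+0.492366  (= +√(8/33))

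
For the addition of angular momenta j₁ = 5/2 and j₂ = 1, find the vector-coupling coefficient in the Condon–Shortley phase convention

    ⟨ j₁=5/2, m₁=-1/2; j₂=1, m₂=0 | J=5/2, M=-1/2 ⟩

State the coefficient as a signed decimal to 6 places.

j₁+j₂−J=1  J+j₁−j₂=4  J−j₁+j₂=1  j₁+j₂+J+1=7
(j₁±m₁, j₂±m₂, J±M) = (2,3,1,1,2,3)
P² = 144/35
sum k=0..1:
  [0] +1/6 = 1/6
  [1] −1/4 = -1/4
S = -1/12
C² = P²·S² = 1/35 ; C = -0.169031

−√(1/35) = -0.169031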